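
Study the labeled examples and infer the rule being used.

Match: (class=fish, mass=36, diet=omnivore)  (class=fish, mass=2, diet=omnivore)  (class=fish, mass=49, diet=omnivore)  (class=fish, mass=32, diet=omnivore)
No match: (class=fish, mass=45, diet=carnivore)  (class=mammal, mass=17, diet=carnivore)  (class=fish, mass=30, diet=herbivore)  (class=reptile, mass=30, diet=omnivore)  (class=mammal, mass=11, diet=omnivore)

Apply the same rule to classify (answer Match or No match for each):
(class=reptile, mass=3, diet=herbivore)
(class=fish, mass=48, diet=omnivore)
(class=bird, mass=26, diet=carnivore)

A rule that fits every label: diet is omnivore AND class is fish — true of each 'Match' example, false of each 'No match' one.

No match, Match, No match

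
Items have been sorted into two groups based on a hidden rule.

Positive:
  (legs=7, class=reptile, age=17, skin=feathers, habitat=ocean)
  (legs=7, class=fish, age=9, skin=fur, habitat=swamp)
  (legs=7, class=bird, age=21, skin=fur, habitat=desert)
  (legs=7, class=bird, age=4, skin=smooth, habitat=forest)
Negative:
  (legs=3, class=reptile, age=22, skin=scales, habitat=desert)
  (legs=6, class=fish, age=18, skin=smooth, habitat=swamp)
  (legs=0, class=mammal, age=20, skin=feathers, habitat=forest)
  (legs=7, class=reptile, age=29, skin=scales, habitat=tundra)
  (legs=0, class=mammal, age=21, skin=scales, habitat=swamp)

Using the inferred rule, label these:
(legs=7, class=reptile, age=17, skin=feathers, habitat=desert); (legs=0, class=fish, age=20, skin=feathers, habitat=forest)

Positive, Negative

The rule appears to be: legs = 7 AND age ≤ 21.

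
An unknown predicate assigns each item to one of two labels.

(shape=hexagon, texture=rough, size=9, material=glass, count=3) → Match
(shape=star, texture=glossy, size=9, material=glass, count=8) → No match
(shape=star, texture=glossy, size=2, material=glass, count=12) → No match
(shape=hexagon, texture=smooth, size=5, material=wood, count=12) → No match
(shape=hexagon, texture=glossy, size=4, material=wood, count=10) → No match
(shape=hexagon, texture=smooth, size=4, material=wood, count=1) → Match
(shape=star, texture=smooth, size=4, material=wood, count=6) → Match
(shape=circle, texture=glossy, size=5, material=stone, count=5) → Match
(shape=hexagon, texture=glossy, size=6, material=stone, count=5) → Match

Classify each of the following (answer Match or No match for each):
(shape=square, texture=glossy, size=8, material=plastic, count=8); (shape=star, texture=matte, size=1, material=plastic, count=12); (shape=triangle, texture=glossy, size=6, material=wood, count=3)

The classifier is using: count ≤ 6.
(shape=square, texture=glossy, size=8, material=plastic, count=8): count = 8 — fails this test, so No match.
(shape=star, texture=matte, size=1, material=plastic, count=12): count = 12 — fails this test, so No match.
(shape=triangle, texture=glossy, size=6, material=wood, count=3): count = 3 — fits, so Match.

No match, No match, Match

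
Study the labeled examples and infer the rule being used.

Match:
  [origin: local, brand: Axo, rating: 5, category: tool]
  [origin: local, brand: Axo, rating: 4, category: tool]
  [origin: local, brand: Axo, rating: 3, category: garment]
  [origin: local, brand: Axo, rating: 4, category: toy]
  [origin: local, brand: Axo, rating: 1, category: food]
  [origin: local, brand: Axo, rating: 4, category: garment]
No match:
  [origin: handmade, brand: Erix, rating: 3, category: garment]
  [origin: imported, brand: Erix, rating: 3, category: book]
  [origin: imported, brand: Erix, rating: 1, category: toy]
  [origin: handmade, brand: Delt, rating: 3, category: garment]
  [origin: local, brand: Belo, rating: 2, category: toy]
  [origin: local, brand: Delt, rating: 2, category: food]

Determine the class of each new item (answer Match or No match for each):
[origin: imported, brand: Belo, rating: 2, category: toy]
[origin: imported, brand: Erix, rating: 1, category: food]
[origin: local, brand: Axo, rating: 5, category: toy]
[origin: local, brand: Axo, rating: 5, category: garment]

Looking at the examples, the only property every 'Match' case has and every 'No match' case lacks is: brand is Axo.
[origin: imported, brand: Belo, rating: 2, category: toy]: brand is Belo — lacks this property, so No match.
[origin: imported, brand: Erix, rating: 1, category: food]: brand is Erix — lacks this property, so No match.
[origin: local, brand: Axo, rating: 5, category: toy]: brand is Axo — satisfies this, so Match.
[origin: local, brand: Axo, rating: 5, category: garment]: brand is Axo — satisfies this, so Match.

No match, No match, Match, Match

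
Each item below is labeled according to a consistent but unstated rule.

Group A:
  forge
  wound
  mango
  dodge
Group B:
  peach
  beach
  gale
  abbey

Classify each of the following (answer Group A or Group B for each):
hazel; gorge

Every 'Group A' example satisfies: contains 'o'. None of the 'Group B' examples do.
Group B: hazel, since no 'o'.
Group A: gorge, since has 'o'.

Group B, Group A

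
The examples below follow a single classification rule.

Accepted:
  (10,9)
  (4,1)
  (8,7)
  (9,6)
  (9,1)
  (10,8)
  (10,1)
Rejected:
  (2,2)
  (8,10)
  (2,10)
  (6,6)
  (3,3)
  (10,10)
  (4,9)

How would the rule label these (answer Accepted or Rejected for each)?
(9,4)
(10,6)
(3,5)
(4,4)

Accepted, Accepted, Rejected, Rejected

The rule appears to be: first > second.
(9,4): Accepted (9 > 4).
(10,6): Accepted (10 > 6).
(3,5): Rejected (3 < 5).
(4,4): Rejected (4 = 4).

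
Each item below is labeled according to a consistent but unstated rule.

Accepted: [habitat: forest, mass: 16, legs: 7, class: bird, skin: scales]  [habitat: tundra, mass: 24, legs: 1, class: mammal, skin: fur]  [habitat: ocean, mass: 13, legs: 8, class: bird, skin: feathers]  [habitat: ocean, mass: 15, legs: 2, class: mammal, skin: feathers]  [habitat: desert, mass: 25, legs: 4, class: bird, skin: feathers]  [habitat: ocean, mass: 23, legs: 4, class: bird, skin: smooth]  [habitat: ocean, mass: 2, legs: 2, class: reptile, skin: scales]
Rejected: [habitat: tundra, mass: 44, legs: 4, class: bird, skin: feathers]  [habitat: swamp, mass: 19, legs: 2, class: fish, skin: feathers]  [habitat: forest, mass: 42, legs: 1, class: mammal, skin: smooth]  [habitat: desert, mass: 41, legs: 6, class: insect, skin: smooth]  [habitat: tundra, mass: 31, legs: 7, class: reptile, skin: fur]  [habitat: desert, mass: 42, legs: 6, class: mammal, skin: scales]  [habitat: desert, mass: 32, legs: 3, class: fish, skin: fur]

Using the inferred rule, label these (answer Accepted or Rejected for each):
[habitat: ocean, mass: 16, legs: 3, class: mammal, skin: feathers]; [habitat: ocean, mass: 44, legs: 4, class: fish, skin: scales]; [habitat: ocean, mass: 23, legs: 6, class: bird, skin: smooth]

A rule that fits every label: mass ≠ 19 AND mass ≤ 25 — true of each 'Accepted' example, false of each 'Rejected' one.

Accepted, Rejected, Accepted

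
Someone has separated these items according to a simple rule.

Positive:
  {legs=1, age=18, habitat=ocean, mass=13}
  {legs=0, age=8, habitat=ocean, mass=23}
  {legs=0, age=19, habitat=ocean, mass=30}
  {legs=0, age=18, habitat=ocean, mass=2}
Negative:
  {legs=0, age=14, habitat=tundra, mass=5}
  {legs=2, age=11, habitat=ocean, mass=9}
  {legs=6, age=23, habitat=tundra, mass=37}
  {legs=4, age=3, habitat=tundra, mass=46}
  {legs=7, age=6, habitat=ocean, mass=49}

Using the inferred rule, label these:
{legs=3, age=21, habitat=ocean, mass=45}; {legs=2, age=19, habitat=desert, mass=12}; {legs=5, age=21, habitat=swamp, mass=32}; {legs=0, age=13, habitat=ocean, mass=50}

Negative, Negative, Negative, Positive

The pattern is that an item is 'Positive' exactly when: habitat is ocean AND legs ≤ 1.
Negative: {legs=3, age=21, habitat=ocean, mass=45}, since habitat is ocean, legs = 3. Negative: {legs=2, age=19, habitat=desert, mass=12}, since habitat is desert, legs = 2. Negative: {legs=5, age=21, habitat=swamp, mass=32}, since habitat is swamp, legs = 5. Positive: {legs=0, age=13, habitat=ocean, mass=50}, since habitat is ocean, legs = 0.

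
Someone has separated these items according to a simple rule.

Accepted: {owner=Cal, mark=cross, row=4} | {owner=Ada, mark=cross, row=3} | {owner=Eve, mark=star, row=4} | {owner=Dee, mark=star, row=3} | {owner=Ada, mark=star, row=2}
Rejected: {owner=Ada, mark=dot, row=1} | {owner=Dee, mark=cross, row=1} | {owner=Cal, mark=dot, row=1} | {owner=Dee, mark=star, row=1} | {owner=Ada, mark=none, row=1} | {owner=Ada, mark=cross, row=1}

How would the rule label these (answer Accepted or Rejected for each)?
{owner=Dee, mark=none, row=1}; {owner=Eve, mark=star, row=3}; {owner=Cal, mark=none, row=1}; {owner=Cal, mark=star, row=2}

Rejected, Accepted, Rejected, Accepted

'Accepted' ⟺ row ≥ 2.
{owner=Dee, mark=none, row=1}: row = 1, does not fit → Rejected.
{owner=Eve, mark=star, row=3}: row = 3, qualifies → Accepted.
{owner=Cal, mark=none, row=1}: row = 1, does not fit → Rejected.
{owner=Cal, mark=star, row=2}: row = 2, qualifies → Accepted.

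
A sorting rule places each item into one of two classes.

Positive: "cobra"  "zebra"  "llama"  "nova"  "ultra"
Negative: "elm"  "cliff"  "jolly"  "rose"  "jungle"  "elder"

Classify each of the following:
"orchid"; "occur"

Every 'Positive' example satisfies: contains 'a'. None of the 'Negative' examples do.
"orchid": no 'a', does not satisfy this → Negative. "occur": no 'a', does not satisfy this → Negative.

Negative, Negative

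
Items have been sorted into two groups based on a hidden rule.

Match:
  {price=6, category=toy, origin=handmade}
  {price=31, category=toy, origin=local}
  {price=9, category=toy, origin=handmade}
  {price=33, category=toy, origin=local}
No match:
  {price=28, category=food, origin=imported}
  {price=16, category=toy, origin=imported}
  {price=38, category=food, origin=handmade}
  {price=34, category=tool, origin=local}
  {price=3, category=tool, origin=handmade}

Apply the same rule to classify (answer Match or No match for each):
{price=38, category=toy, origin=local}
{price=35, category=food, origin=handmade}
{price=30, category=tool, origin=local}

Every 'Match' example satisfies: category is toy AND price ≠ 16. None of the 'No match' examples do.
Match: {price=38, category=toy, origin=local}, since category is toy, price = 38. No match: {price=35, category=food, origin=handmade}, since category is food, price = 35. No match: {price=30, category=tool, origin=local}, since category is tool, price = 30.

Match, No match, No match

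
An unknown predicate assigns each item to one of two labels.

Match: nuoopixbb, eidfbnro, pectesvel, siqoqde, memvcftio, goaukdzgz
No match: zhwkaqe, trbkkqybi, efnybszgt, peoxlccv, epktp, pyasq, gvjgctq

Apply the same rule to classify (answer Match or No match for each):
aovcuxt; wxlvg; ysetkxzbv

Match, No match, No match

'Match' ⟺ has ≥ 3 vowels.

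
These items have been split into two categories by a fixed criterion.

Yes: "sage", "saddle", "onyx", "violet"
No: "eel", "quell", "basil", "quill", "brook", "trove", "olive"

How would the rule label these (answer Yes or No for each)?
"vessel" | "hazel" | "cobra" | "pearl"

Yes, No, No, No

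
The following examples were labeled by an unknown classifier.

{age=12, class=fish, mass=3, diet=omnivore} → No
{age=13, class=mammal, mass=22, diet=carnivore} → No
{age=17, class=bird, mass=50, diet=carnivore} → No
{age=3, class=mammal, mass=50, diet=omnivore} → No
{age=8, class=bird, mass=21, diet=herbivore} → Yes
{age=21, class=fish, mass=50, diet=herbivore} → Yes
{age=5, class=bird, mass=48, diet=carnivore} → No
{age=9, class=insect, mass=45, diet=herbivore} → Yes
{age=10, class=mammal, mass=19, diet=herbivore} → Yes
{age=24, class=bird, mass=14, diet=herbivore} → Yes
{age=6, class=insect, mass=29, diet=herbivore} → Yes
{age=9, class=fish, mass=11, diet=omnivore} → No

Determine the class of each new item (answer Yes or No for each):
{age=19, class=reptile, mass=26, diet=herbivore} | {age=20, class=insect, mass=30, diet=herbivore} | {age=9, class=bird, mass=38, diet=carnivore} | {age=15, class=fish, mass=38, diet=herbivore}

Looking at the examples, the only property every 'Yes' case has and every 'No' case lacks is: diet is herbivore.
Yes: {age=19, class=reptile, mass=26, diet=herbivore}, since diet is herbivore.
Yes: {age=20, class=insect, mass=30, diet=herbivore}, since diet is herbivore.
No: {age=9, class=bird, mass=38, diet=carnivore}, since diet is carnivore.
Yes: {age=15, class=fish, mass=38, diet=herbivore}, since diet is herbivore.

Yes, Yes, No, Yes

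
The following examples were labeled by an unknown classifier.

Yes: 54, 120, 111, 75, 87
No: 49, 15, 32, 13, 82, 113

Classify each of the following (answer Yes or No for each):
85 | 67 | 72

The distinguishing property — multiple of 3 AND at least 32 — holds for all the 'Yes' cases and none of the 'No' cases.

No, No, Yes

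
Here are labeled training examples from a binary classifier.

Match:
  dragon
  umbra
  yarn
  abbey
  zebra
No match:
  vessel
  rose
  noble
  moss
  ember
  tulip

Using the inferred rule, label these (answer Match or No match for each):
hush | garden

No match, Match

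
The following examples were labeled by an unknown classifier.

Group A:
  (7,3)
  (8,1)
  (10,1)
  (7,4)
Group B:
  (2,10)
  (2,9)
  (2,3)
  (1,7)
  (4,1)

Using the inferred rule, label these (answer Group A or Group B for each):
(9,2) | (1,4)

A rule that fits every label: first ≥ 7 — true of each 'Group A' example, false of each 'Group B' one.
(9,2) — first 9, hence Group A.
(1,4) — first 1, hence Group B.

Group A, Group B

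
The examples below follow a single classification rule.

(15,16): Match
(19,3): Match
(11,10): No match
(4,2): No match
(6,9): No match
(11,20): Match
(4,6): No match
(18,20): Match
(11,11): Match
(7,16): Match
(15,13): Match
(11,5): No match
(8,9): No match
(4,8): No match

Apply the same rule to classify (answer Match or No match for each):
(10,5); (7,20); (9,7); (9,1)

No match, Match, No match, No match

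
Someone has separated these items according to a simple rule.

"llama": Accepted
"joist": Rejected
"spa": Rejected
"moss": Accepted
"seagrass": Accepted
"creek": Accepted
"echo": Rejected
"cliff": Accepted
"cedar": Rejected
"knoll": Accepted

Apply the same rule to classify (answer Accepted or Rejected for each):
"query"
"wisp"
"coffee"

Rejected, Rejected, Accepted

All 'Accepted' examples share one property — has a double letter — and every 'Rejected' example lacks it.
"query": no doubled letter, doesn't match → Rejected.
"wisp": no doubled letter, doesn't match → Rejected.
"coffee": 'ff' doubled, qualifies → Accepted.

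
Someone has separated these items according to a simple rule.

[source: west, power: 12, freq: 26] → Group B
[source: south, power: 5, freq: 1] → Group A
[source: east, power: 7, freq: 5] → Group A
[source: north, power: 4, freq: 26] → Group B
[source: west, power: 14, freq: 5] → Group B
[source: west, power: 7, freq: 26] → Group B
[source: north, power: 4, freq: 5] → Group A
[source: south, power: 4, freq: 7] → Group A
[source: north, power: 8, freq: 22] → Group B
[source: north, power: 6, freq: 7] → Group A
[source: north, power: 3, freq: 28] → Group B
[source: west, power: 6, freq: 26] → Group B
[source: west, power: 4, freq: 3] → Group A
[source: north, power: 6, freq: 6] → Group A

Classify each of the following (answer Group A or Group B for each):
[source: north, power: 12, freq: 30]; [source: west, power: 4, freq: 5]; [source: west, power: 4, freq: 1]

'Group A' ⟺ power ≤ 7 AND freq ≤ 7.
[source: north, power: 12, freq: 30] — power = 12, freq = 30, hence Group B.
[source: west, power: 4, freq: 5] — power = 4, freq = 5, hence Group A.
[source: west, power: 4, freq: 1] — power = 4, freq = 1, hence Group A.

Group B, Group A, Group A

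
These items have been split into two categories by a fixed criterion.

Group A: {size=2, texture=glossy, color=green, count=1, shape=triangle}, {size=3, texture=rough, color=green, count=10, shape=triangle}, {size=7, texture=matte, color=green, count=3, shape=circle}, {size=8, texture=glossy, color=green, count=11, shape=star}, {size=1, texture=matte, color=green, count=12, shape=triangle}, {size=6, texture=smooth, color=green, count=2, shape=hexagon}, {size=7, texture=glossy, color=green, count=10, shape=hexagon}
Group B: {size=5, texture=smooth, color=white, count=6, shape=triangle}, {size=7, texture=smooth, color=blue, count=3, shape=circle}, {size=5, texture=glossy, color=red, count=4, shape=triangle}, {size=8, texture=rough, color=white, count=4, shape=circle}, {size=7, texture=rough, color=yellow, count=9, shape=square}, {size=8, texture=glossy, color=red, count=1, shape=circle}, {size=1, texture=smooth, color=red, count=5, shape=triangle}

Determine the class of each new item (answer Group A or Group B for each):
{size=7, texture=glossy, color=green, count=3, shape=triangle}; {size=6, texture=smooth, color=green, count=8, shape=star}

'Group A' ⟺ color is green.
{size=7, texture=glossy, color=green, count=3, shape=triangle}: color is green — has this property, so Group A.
{size=6, texture=smooth, color=green, count=8, shape=star}: color is green — has this property, so Group A.

Group A, Group A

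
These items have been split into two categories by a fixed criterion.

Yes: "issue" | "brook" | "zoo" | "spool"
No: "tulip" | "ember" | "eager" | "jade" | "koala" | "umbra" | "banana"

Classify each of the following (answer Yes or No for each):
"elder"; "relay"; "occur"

No, No, Yes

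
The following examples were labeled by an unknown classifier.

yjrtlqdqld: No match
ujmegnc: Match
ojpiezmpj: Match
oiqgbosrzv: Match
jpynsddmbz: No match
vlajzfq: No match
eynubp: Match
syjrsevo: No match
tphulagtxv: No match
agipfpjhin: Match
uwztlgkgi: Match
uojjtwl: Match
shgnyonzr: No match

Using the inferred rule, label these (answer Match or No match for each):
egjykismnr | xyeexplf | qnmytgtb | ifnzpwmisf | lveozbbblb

Match, No match, No match, Match, No match

All 'Match' examples share one property — starts with a vowel — and every 'No match' example lacks it.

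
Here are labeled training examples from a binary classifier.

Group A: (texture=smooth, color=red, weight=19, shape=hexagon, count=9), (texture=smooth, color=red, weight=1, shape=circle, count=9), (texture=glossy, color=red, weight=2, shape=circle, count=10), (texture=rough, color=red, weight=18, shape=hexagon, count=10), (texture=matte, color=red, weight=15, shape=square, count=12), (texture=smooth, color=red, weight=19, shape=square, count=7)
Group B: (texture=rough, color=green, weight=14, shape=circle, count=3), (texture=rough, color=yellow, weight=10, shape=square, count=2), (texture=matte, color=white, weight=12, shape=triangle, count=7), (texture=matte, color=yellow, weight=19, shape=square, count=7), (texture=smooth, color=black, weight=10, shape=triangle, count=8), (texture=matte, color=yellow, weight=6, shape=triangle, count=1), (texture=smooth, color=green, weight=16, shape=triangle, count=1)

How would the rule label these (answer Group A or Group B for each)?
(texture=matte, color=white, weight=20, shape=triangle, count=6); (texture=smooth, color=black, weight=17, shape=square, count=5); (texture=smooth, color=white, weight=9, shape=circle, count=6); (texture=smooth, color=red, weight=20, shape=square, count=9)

The rule appears to be: color is red.
(texture=matte, color=white, weight=20, shape=triangle, count=6): color is white — does not satisfy this, so Group B.
(texture=smooth, color=black, weight=17, shape=square, count=5): color is black — does not satisfy this, so Group B.
(texture=smooth, color=white, weight=9, shape=circle, count=6): color is white — does not satisfy this, so Group B.
(texture=smooth, color=red, weight=20, shape=square, count=9): color is red — fits, so Group A.

Group B, Group B, Group B, Group A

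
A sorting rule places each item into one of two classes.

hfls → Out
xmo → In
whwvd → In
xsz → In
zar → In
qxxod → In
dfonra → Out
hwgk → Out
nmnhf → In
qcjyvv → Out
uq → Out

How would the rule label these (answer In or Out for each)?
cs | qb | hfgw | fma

'In' ⟺ odd length.

Out, Out, Out, In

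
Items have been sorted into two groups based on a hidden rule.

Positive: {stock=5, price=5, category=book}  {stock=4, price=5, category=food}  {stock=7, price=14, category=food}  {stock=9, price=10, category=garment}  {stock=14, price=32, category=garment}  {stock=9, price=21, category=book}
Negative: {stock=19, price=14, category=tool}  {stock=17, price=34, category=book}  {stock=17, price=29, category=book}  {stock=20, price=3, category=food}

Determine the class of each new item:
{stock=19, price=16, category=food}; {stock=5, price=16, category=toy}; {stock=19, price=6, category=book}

The rule appears to be: stock ≤ 14.
{stock=19, price=16, category=food}: stock = 19, lacks this property → Negative.
{stock=5, price=16, category=toy}: stock = 5, matches → Positive.
{stock=19, price=6, category=book}: stock = 19, lacks this property → Negative.

Negative, Positive, Negative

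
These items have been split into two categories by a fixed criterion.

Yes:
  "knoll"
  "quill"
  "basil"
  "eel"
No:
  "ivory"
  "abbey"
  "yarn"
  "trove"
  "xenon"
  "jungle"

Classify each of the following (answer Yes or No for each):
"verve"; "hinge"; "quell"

No, No, Yes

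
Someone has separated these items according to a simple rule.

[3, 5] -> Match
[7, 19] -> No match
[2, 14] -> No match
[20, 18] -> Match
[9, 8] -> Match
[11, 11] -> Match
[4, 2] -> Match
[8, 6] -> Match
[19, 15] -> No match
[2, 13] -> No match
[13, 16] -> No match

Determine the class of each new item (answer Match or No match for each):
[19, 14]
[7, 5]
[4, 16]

One predicate separates the groups cleanly: |first − second| ≤ 2.
[19, 14]: No match (|19−14| = 5).
[7, 5]: Match (|7−5| = 2).
[4, 16]: No match (|4−16| = 12).

No match, Match, No match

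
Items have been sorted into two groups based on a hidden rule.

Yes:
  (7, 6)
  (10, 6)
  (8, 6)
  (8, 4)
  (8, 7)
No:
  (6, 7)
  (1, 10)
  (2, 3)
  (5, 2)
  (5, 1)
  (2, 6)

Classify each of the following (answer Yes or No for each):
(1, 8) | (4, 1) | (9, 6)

No, No, Yes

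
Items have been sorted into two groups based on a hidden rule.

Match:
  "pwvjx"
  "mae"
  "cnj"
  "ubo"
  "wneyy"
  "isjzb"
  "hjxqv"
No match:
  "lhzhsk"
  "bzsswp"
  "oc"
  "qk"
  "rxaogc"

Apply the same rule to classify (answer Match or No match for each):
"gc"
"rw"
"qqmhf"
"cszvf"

No match, No match, Match, Match

Checking candidate rules against both groups, what survives is: odd length.
No match: "gc", since length 2.
No match: "rw", since length 2.
Match: "qqmhf", since length 5.
Match: "cszvf", since length 5.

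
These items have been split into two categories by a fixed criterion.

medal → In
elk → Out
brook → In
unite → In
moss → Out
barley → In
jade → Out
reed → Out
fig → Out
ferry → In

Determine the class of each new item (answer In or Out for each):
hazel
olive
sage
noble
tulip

In, In, Out, In, In

The classifier is using: length ≥ 5.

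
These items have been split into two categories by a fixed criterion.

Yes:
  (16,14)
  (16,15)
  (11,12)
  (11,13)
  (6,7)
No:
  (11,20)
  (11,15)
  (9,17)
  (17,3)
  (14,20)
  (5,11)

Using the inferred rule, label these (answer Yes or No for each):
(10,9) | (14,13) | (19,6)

Yes, Yes, No

The pattern is that an item is 'Yes' exactly when: |first − second| ≤ 2.
Yes: (10,9), since |10−9| = 1.
Yes: (14,13), since |14−13| = 1.
No: (19,6), since |19−6| = 13.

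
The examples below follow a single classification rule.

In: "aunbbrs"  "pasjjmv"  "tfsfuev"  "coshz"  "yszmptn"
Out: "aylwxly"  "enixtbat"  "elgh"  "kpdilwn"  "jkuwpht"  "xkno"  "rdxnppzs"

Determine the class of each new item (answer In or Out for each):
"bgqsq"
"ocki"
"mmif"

In, Out, Out

A rule that fits every label: odd length AND contains 's' — true of each 'In' example, false of each 'Out' one.
"bgqsq": In (length 5, has 's').
"ocki": Out (length 4, no 's').
"mmif": Out (length 4, no 's').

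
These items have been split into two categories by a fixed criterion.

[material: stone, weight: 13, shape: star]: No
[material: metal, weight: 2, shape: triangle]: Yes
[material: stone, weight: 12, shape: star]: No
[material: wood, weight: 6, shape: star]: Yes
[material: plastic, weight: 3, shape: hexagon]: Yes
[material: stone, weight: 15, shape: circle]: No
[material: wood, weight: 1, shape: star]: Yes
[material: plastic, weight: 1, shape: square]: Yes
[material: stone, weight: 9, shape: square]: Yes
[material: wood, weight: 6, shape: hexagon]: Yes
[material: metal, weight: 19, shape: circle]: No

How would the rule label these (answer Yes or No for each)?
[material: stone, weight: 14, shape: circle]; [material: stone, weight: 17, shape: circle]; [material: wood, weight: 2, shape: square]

No, No, Yes

The common property of the 'Yes' items is: weight ≤ 9. No 'No' item has it.
[material: stone, weight: 14, shape: circle]: weight = 14 — does not fit, so No.
[material: stone, weight: 17, shape: circle]: weight = 17 — does not fit, so No.
[material: wood, weight: 2, shape: square]: weight = 2 — fits, so Yes.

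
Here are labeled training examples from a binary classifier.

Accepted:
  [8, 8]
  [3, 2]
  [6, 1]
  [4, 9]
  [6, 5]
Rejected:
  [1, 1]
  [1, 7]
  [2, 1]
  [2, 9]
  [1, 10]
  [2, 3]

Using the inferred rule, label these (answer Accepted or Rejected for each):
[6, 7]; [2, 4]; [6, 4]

A rule that fits every label: first ≥ 3 — true of each 'Accepted' example, false of each 'Rejected' one.

Accepted, Rejected, Accepted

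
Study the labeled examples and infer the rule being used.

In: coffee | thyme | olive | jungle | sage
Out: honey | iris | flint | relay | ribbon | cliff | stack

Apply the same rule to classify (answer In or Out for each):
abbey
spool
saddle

All 'In' examples share one property — ends with 'e' — and every 'Out' example lacks it.
abbey → ends with 'y' → Out. spool → ends with 'l' → Out. saddle → ends with 'e' → In.

Out, Out, In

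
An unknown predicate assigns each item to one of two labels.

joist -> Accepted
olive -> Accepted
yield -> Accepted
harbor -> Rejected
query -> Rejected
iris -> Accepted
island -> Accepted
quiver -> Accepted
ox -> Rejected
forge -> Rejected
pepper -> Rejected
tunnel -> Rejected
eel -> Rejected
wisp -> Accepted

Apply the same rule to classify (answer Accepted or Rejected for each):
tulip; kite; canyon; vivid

Accepted, Accepted, Rejected, Accepted

Looking at the examples, the only property every 'Accepted' case has and every 'Rejected' case lacks is: contains 'i'.
tulip: has 'i' — satisfies this, so Accepted. kite: has 'i' — satisfies this, so Accepted. canyon: no 'i' — does not fit, so Rejected. vivid: has 'i' — satisfies this, so Accepted.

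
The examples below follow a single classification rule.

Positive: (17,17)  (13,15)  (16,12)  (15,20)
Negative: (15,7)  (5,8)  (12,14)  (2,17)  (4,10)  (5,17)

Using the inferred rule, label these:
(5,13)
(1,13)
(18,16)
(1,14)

Negative, Negative, Positive, Negative

One predicate separates the groups cleanly: sum ≥ 28.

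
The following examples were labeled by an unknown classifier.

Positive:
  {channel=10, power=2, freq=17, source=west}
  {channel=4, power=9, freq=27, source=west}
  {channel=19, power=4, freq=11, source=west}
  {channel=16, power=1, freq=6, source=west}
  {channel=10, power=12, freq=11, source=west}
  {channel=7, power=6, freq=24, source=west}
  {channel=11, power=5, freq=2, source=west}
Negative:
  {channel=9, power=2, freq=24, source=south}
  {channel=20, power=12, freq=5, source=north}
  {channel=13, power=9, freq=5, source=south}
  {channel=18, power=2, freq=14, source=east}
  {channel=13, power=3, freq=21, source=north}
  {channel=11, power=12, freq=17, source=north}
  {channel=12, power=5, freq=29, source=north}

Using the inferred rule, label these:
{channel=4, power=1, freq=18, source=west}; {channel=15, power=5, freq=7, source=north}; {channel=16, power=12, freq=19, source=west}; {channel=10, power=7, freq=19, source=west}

Positive, Negative, Positive, Positive

Rule: source is west. This holds for each 'Positive' example and fails for each 'Negative' one.
{channel=4, power=1, freq=18, source=west}: source is west, meets the rule → Positive. {channel=15, power=5, freq=7, source=north}: source is north, fails the rule → Negative. {channel=16, power=12, freq=19, source=west}: source is west, meets the rule → Positive. {channel=10, power=7, freq=19, source=west}: source is west, meets the rule → Positive.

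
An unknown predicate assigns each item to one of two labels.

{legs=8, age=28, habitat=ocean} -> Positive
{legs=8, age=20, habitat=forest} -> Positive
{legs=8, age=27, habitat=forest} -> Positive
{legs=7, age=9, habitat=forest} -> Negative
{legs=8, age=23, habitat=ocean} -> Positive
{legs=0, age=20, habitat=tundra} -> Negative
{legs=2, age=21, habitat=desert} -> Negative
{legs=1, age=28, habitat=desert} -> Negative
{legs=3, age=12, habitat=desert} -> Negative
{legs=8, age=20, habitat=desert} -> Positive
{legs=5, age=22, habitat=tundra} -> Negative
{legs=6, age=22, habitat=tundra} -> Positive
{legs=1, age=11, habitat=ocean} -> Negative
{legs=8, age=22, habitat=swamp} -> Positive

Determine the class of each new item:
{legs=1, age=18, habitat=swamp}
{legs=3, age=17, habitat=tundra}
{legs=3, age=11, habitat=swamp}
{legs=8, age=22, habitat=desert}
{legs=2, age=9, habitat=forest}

The classifier is using: age ≥ 11 AND legs ≥ 6.

Negative, Negative, Negative, Positive, Negative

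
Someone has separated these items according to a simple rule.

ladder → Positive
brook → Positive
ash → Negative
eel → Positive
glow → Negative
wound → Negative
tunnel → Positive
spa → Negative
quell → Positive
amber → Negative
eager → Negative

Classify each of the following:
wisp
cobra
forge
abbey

Negative, Negative, Negative, Positive

The distinguishing property — has a double letter — holds for all the 'Positive' cases and none of the 'Negative' cases.
wisp: no doubled letter — does not pass, so Negative.
cobra: no doubled letter — does not pass, so Negative.
forge: no doubled letter — does not pass, so Negative.
abbey: 'bb' doubled — passes, so Positive.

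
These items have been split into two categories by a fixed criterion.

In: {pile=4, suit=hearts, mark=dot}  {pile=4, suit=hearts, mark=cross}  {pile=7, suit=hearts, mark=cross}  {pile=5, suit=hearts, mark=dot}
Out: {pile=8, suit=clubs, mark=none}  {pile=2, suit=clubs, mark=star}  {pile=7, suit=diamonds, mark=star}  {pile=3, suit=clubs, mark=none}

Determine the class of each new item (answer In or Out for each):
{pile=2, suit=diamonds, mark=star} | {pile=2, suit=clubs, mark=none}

Comparing the two groups points to one rule — suit is hearts.

Out, Out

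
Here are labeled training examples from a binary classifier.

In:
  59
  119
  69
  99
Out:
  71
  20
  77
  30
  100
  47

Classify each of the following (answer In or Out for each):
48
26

Out, Out

The common property of the 'In' items is: ends in digit 9. No 'Out' item has it.
48 → last digit 8 → Out.
26 → last digit 6 → Out.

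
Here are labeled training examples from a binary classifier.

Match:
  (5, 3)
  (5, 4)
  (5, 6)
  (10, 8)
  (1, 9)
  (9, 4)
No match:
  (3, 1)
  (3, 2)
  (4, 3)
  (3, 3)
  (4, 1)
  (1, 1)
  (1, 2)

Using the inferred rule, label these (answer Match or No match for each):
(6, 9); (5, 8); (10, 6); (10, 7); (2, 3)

Every 'Match' example satisfies: sum ≥ 8. None of the 'No match' examples do.
(6, 9): Match (6+9 = 15).
(5, 8): Match (5+8 = 13).
(10, 6): Match (10+6 = 16).
(10, 7): Match (10+7 = 17).
(2, 3): No match (2+3 = 5).

Match, Match, Match, Match, No match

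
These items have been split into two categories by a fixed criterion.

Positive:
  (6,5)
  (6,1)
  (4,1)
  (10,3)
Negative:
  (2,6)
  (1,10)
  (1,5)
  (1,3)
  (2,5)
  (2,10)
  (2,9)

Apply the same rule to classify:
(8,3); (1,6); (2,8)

The distinguishing property — first > second — holds for all the 'Positive' cases and none of the 'Negative' cases.

Positive, Negative, Negative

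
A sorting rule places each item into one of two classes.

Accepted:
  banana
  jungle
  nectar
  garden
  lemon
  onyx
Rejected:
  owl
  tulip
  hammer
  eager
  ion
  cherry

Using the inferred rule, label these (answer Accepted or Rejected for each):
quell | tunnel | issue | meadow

A rule that fits every label: length ≥ 4 AND contains 'n' — true of each 'Accepted' example, false of each 'Rejected' one.
quell: length 5, no 'n' — fails this test, so Rejected.
tunnel: length 6, has 'n' — has this property, so Accepted.
issue: length 5, no 'n' — fails this test, so Rejected.
meadow: length 6, no 'n' — fails this test, so Rejected.

Rejected, Accepted, Rejected, Rejected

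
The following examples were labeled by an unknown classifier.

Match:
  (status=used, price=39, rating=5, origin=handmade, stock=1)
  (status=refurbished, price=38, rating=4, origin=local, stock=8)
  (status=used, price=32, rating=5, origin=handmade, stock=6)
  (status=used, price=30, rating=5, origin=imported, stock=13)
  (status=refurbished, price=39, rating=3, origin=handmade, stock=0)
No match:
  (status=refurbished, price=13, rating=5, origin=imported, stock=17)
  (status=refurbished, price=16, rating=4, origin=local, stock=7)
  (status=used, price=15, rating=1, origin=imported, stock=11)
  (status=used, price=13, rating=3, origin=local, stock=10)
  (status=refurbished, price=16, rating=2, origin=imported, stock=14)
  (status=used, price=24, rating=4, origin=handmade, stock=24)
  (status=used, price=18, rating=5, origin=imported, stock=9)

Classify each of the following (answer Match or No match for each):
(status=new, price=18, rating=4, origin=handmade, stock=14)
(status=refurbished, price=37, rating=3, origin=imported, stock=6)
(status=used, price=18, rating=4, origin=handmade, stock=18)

The classifier is using: price ≥ 30.
(status=new, price=18, rating=4, origin=handmade, stock=14): No match (price = 18).
(status=refurbished, price=37, rating=3, origin=imported, stock=6): Match (price = 37).
(status=used, price=18, rating=4, origin=handmade, stock=18): No match (price = 18).

No match, Match, No match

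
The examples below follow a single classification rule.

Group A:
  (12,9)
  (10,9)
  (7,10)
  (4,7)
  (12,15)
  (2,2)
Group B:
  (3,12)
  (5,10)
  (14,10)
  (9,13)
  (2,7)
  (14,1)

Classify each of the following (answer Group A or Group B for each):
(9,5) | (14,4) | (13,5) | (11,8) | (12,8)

Group B, Group B, Group B, Group A, Group B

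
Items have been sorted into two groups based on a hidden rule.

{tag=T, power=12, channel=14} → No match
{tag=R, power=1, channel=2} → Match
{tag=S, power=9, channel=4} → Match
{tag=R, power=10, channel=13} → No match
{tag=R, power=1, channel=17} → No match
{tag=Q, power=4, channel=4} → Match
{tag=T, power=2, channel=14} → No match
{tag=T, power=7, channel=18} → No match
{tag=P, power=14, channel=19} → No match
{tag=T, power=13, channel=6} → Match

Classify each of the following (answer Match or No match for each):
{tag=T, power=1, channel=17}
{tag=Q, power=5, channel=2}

All 'Match' examples share one property — channel ≤ 6 — and every 'No match' example lacks it.
{tag=T, power=1, channel=17} → channel = 17 → No match. {tag=Q, power=5, channel=2} → channel = 2 → Match.

No match, Match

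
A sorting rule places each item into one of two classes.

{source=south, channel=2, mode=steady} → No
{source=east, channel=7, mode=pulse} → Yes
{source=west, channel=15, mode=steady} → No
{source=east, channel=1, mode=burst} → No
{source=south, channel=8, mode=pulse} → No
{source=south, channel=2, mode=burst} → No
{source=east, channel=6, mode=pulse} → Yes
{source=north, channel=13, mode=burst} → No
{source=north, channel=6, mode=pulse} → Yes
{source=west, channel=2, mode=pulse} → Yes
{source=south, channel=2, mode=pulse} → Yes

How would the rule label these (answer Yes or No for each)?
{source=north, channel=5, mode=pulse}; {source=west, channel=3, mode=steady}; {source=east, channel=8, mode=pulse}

Yes, No, No

Every 'Yes' example satisfies: mode is pulse AND channel ≤ 7. None of the 'No' examples do.
{source=north, channel=5, mode=pulse} — mode is pulse, channel = 5, hence Yes.
{source=west, channel=3, mode=steady} — mode is steady, channel = 3, hence No.
{source=east, channel=8, mode=pulse} — mode is pulse, channel = 8, hence No.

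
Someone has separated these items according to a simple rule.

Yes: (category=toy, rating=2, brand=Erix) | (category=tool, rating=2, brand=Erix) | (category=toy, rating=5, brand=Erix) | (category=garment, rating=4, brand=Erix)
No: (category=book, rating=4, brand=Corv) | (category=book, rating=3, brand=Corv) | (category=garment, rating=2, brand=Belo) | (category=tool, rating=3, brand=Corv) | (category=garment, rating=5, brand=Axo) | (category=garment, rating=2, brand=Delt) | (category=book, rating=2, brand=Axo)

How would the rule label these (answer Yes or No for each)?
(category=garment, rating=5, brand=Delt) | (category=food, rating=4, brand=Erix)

No, Yes

The common property of the 'Yes' items is: brand is Erix. No 'No' item has it.
(category=garment, rating=5, brand=Delt) — brand is Delt, hence No.
(category=food, rating=4, brand=Erix) — brand is Erix, hence Yes.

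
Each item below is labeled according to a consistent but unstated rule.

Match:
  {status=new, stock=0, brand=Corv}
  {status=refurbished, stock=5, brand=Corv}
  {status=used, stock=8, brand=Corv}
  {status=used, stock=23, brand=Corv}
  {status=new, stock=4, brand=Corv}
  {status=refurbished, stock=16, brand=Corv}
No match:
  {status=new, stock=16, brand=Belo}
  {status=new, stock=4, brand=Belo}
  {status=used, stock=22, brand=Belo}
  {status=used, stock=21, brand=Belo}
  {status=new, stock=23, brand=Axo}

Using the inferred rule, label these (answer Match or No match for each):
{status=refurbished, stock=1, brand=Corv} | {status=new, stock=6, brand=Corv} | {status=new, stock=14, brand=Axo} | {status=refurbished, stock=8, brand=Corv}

Comparing the two groups points to one rule — brand is Corv.

Match, Match, No match, Match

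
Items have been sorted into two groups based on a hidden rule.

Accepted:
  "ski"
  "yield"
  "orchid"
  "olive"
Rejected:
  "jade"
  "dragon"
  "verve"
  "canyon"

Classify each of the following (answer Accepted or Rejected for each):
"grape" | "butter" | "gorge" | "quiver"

The pattern is that an item is 'Accepted' exactly when: contains 'i'.
"grape" → no 'i' → Rejected.
"butter" → no 'i' → Rejected.
"gorge" → no 'i' → Rejected.
"quiver" → has 'i' → Accepted.

Rejected, Rejected, Rejected, Accepted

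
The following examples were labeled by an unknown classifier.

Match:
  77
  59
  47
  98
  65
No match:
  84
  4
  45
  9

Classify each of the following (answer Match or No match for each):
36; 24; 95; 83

No match, No match, Match, Match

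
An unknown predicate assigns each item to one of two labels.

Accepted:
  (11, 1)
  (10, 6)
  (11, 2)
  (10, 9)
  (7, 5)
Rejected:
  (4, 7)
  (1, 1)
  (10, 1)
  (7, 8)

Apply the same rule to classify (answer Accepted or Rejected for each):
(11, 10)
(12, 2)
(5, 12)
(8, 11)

'Accepted' ⟺ first > second AND sum ≥ 12.
(11, 10) → 11 > 10, 11+10 = 21 → Accepted. (12, 2) → 12 > 2, 12+2 = 14 → Accepted. (5, 12) → 5 < 12, 5+12 = 17 → Rejected. (8, 11) → 8 < 11, 8+11 = 19 → Rejected.

Accepted, Accepted, Rejected, Rejected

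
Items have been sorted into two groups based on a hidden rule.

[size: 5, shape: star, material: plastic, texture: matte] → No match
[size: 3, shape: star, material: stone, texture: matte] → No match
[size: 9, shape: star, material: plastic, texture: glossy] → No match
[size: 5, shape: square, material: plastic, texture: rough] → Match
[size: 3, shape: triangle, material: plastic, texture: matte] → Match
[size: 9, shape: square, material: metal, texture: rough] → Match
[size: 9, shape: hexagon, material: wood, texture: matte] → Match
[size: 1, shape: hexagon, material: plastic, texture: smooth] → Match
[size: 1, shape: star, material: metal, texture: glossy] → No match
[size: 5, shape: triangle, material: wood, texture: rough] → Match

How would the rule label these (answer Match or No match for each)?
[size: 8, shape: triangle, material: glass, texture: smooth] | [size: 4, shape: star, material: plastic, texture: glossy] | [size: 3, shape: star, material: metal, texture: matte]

Match, No match, No match

The pattern is that an item is 'Match' exactly when: shape is not star.
[size: 8, shape: triangle, material: glass, texture: smooth]: shape is triangle — satisfies this, so Match. [size: 4, shape: star, material: plastic, texture: glossy]: shape is star — doesn't qualify, so No match. [size: 3, shape: star, material: metal, texture: matte]: shape is star — doesn't qualify, so No match.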